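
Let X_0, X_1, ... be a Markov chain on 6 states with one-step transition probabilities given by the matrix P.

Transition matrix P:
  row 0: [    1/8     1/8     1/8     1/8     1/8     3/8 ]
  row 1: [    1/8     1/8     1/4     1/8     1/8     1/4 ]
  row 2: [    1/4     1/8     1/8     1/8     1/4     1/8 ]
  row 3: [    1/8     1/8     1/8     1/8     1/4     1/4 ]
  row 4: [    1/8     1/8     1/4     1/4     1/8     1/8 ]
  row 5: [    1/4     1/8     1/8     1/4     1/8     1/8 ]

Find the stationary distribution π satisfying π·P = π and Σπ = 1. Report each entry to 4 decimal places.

Balance equations π_j = Σ_i π_i·P[i][j]:
  π_0 = 1/8·π_0 + 1/8·π_1 + 1/4·π_2 + 1/8·π_3 + 1/8·π_4 + 1/4·π_5
  π_1 = 1/8·π_0 + 1/8·π_1 + 1/8·π_2 + 1/8·π_3 + 1/8·π_4 + 1/8·π_5
  π_2 = 1/8·π_0 + 1/4·π_1 + 1/8·π_2 + 1/8·π_3 + 1/4·π_4 + 1/8·π_5
  π_3 = 1/8·π_0 + 1/8·π_1 + 1/8·π_2 + 1/8·π_3 + 1/4·π_4 + 1/4·π_5
  π_4 = 1/8·π_0 + 1/8·π_1 + 1/4·π_2 + 1/4·π_3 + 1/8·π_4 + 1/8·π_5
  normalize: π_0 + π_1 + π_2 + π_3 + π_4 + π_5 = 1
Solving the linear system gives exactly π = [97/568, 1/8, 6511/40328, 6913/40328, 6719/40328, 8257/40328].

π = [0.1708, 0.1250, 0.1615, 0.1714, 0.1666, 0.2047]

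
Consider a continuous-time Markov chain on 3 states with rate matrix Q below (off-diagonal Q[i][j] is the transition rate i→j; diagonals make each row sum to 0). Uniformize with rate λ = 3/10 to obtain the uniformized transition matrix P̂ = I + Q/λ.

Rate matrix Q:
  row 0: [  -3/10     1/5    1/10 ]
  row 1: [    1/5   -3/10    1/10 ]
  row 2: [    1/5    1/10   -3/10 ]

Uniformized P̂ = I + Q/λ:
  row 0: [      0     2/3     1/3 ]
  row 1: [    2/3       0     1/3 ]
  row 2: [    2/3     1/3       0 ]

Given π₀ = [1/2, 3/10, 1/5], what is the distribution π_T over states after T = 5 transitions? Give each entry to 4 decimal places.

π = [0.3868, 0.3630, 0.2502]

t=0: π = [0.5000, 0.3000, 0.2000]
t=1: π = [0.3333, 0.4000, 0.2667]
t=2: π = [0.4444, 0.3111, 0.2444]
t=3: π = [0.3704, 0.3778, 0.2519]
t=4: π = [0.4198, 0.3309, 0.2494]
t=5: π = [0.3868, 0.3630, 0.2502]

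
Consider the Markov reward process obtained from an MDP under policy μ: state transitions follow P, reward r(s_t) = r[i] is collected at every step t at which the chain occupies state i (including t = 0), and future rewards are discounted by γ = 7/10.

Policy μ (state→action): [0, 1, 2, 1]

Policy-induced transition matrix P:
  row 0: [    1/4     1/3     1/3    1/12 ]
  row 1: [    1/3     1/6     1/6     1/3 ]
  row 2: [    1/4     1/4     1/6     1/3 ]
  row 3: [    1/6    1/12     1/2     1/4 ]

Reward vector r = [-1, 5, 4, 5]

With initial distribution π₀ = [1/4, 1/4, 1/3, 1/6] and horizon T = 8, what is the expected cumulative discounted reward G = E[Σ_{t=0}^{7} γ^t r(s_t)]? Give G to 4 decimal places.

t=0: π = [0.2500, 0.2500, 0.3333, 0.1667], E[r] = 3.1667, γ^t·E[r] = 3.166667, running G = 3.166667
t=1: π = [0.2569, 0.2222, 0.2639, 0.2569], E[r] = 3.1944, γ^t·E[r] = 2.236111, running G = 5.402778
t=2: π = [0.2471, 0.2101, 0.2951, 0.2477], E[r] = 3.2222, γ^t·E[r] = 1.578889, running G = 6.981667
t=3: π = [0.2469, 0.2118, 0.2904, 0.2509], E[r] = 3.2284, γ^t·E[r] = 1.107340, running G = 8.089006
t=4: π = [0.2467, 0.2111, 0.2914, 0.2507], E[r] = 3.2281, γ^t·E[r] = 0.775068, running G = 8.864074
t=5: π = [0.2467, 0.2112, 0.2914, 0.2508], E[r] = 3.2284, γ^t·E[r] = 0.542604, running G = 9.406679
t=6: π = [0.2467, 0.2112, 0.2914, 0.2508], E[r] = 3.2284, γ^t·E[r] = 0.379820, running G = 9.786499
t=7: π = [0.2467, 0.2112, 0.2914, 0.2508], E[r] = 3.2284, γ^t·E[r] = 0.265875, running G = 10.052374

G = 10.0524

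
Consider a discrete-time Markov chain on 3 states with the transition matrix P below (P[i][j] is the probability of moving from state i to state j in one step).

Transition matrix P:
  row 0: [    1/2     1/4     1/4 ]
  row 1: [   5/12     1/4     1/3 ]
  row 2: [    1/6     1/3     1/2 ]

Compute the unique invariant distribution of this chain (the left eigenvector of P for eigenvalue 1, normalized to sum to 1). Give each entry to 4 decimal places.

Balance equations π_j = Σ_i π_i·P[i][j]:
  π_0 = 1/2·π_0 + 5/12·π_1 + 1/6·π_2
  π_1 = 1/4·π_0 + 1/4·π_1 + 1/3·π_2
  normalize: π_0 + π_1 + π_2 = 1
Solving the linear system gives exactly π = [38/107, 30/107, 39/107].

π = [0.3551, 0.2804, 0.3645]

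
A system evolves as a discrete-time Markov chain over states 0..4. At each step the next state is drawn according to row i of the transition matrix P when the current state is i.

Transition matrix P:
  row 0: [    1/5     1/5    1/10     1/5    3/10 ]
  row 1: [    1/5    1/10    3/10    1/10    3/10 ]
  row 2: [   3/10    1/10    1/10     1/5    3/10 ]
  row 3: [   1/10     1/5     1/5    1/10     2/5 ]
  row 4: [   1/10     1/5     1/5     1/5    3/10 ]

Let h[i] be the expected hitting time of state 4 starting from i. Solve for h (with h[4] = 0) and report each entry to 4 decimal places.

First-step conditioning: h[4] = 0; for i ≠ 4, h[i] = 1 + Σ_k P[i][k]·h[k].
  h[0] = 1 + 1/5·h[0] + 1/5·h[1] + 1/10·h[2] + 1/5·h[3]
  h[1] = 1 + 1/5·h[0] + 1/10·h[1] + 3/10·h[2] + 1/10·h[3]
  h[2] = 1 + 3/10·h[0] + 1/10·h[1] + 1/10·h[2] + 1/5·h[3]
  h[3] = 1 + 1/10·h[0] + 1/5·h[1] + 1/5·h[2] + 1/10·h[3]
Solving the 4×4 linear system over states ≠ 4 gives exactly h = [6155/1949, 6205/1949, 6150/1949, 5595/1949, 0] (h[4] = 0 is the target).

h = [3.1580, 3.1837, 3.1555, 2.8707, 0.0000]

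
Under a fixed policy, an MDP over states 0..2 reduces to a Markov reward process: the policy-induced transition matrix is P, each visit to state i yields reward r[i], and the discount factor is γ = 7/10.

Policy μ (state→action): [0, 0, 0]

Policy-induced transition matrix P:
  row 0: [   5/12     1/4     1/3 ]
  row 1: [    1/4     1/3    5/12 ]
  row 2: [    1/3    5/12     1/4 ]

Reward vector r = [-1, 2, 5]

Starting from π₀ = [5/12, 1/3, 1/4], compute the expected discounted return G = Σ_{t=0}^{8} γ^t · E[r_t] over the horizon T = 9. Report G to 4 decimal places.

G = 5.8925

t=0: π = [0.4167, 0.3333, 0.2500], E[r] = 1.5000, γ^t·E[r] = 1.500000, running G = 1.500000
t=1: π = [0.3403, 0.3194, 0.3403], E[r] = 2.0000, γ^t·E[r] = 1.400000, running G = 2.900000
t=2: π = [0.3351, 0.3333, 0.3316], E[r] = 1.9896, γ^t·E[r] = 0.974896, running G = 3.874896
t=3: π = [0.3335, 0.3330, 0.3335], E[r] = 2.0000, γ^t·E[r] = 0.686000, running G = 4.560896
t=4: π = [0.3334, 0.3333, 0.3333], E[r] = 1.9998, γ^t·E[r] = 0.480148, running G = 5.041044
t=5: π = [0.3333, 0.3333, 0.3333], E[r] = 2.0000, γ^t·E[r] = 0.336140, running G = 5.377184
t=6: π = [0.3333, 0.3333, 0.3333], E[r] = 2.0000, γ^t·E[r] = 0.235297, running G = 5.612481
t=7: π = [0.3333, 0.3333, 0.3333], E[r] = 2.0000, γ^t·E[r] = 0.164709, running G = 5.777190
t=8: π = [0.3333, 0.3333, 0.3333], E[r] = 2.0000, γ^t·E[r] = 0.115296, running G = 5.892486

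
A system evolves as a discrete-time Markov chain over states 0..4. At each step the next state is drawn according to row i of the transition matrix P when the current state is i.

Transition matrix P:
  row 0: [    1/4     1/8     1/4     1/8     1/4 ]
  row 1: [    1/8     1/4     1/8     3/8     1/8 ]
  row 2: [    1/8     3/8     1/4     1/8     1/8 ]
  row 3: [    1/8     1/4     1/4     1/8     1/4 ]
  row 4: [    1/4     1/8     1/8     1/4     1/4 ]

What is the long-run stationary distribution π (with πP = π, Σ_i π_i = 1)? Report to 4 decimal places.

Balance equations π_j = Σ_i π_i·P[i][j]:
  π_0 = 1/4·π_0 + 1/8·π_1 + 1/8·π_2 + 1/8·π_3 + 1/4·π_4
  π_1 = 1/8·π_0 + 1/4·π_1 + 3/8·π_2 + 1/4·π_3 + 1/8·π_4
  π_2 = 1/4·π_0 + 1/8·π_1 + 1/4·π_2 + 1/4·π_3 + 1/8·π_4
  π_3 = 1/8·π_0 + 3/8·π_1 + 1/8·π_2 + 1/8·π_3 + 1/4·π_4
  normalize: π_0 + π_1 + π_2 + π_3 + π_4 = 1
Solving the linear system gives exactly π = [86/503, 115/503, 99/503, 104/503, 99/503].

π = [0.1710, 0.2286, 0.1968, 0.2068, 0.1968]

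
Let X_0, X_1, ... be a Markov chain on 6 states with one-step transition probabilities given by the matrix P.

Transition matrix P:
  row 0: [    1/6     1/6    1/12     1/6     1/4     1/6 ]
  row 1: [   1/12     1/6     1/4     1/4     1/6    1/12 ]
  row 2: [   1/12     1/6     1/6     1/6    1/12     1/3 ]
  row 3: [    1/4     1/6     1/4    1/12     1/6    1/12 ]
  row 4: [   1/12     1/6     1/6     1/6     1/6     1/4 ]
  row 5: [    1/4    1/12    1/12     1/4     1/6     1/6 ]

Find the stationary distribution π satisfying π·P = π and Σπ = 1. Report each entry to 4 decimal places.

Balance equations π_j = Σ_i π_i·P[i][j]:
  π_0 = 1/6·π_0 + 1/12·π_1 + 1/12·π_2 + 1/4·π_3 + 1/12·π_4 + 1/4·π_5
  π_1 = 1/6·π_0 + 1/6·π_1 + 1/6·π_2 + 1/6·π_3 + 1/6·π_4 + 1/12·π_5
  π_2 = 1/12·π_0 + 1/4·π_1 + 1/6·π_2 + 1/4·π_3 + 1/6·π_4 + 1/12·π_5
  π_3 = 1/6·π_0 + 1/4·π_1 + 1/6·π_2 + 1/12·π_3 + 1/6·π_4 + 1/4·π_5
  π_4 = 1/4·π_0 + 1/6·π_1 + 1/12·π_2 + 1/6·π_3 + 1/6·π_4 + 1/6·π_5
  normalize: π_0 + π_1 + π_2 + π_3 + π_4 + π_5 = 1
Solving the linear system gives exactly π = [21363/136624, 41429/273248, 22703/136624, 49021/273248, 22659/136624, 12337/68312].

π = [0.1564, 0.1516, 0.1662, 0.1794, 0.1658, 0.1806]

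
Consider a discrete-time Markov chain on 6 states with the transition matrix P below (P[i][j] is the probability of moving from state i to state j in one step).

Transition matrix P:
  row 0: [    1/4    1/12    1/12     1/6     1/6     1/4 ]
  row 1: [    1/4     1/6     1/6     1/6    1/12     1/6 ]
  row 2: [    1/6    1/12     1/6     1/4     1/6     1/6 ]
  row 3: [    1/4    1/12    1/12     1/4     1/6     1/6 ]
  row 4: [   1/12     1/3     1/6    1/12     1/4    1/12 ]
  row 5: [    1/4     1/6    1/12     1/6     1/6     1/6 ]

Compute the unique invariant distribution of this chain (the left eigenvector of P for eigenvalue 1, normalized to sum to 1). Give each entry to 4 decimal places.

π = [0.2120, 0.1522, 0.1200, 0.1775, 0.1680, 0.1703]

Balance equations π_j = Σ_i π_i·P[i][j]:
  π_0 = 1/4·π_0 + 1/4·π_1 + 1/6·π_2 + 1/4·π_3 + 1/12·π_4 + 1/4·π_5
  π_1 = 1/12·π_0 + 1/6·π_1 + 1/12·π_2 + 1/12·π_3 + 1/3·π_4 + 1/6·π_5
  π_2 = 1/12·π_0 + 1/6·π_1 + 1/6·π_2 + 1/12·π_3 + 1/6·π_4 + 1/12·π_5
  π_3 = 1/6·π_0 + 1/6·π_1 + 1/4·π_2 + 1/4·π_3 + 1/12·π_4 + 1/6·π_5
  π_4 = 1/6·π_0 + 1/12·π_1 + 1/6·π_2 + 1/6·π_3 + 1/4·π_4 + 1/6·π_5
  normalize: π_0 + π_1 + π_2 + π_3 + π_4 + π_5 = 1
Solving the linear system gives exactly π = [6935/32712, 4979/32712, 1963/16356, 1935/10904, 5495/32712, 1393/8178].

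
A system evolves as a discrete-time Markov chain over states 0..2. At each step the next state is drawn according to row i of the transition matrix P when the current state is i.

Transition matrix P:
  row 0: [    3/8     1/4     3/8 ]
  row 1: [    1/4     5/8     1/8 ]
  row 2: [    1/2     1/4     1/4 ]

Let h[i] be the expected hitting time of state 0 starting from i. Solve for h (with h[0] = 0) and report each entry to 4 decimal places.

h = [0.0000, 3.5000, 2.5000]

First-step conditioning: h[0] = 0; for i ≠ 0, h[i] = 1 + Σ_k P[i][k]·h[k].
  h[1] = 1 + 5/8·h[1] + 1/8·h[2]
  h[2] = 1 + 1/4·h[1] + 1/4·h[2]
Solving the 2×2 linear system over states ≠ 0 gives exactly h = [0, 7/2, 5/2] (h[0] = 0 is the target).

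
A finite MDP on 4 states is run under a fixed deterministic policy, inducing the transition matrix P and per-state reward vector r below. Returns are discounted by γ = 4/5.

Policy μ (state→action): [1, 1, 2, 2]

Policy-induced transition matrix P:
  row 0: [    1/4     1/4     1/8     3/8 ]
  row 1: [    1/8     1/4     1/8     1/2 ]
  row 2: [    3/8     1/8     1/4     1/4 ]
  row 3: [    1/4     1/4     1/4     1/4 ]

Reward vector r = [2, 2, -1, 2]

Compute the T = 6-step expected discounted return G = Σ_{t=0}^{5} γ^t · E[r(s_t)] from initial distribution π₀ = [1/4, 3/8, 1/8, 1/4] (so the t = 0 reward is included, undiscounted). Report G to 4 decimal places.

t=0: π = [0.2500, 0.3750, 0.1250, 0.2500], E[r] = 1.6250, γ^t·E[r] = 1.625000, running G = 1.625000
t=1: π = [0.2188, 0.2344, 0.1719, 0.3750], E[r] = 1.4844, γ^t·E[r] = 1.187500, running G = 2.812500
t=2: π = [0.2422, 0.2285, 0.1934, 0.3359], E[r] = 1.4199, γ^t·E[r] = 0.908750, running G = 3.721250
t=3: π = [0.2456, 0.2258, 0.1912, 0.3374], E[r] = 1.4265, γ^t·E[r] = 0.730375, running G = 4.451625
t=4: π = [0.2457, 0.2261, 0.1911, 0.3372], E[r] = 1.4268, γ^t·E[r] = 0.584413, running G = 5.036038
t=5: π = [0.2456, 0.2261, 0.1910, 0.3372], E[r] = 1.4269, γ^t·E[r] = 0.467571, running G = 5.503609

G = 5.5036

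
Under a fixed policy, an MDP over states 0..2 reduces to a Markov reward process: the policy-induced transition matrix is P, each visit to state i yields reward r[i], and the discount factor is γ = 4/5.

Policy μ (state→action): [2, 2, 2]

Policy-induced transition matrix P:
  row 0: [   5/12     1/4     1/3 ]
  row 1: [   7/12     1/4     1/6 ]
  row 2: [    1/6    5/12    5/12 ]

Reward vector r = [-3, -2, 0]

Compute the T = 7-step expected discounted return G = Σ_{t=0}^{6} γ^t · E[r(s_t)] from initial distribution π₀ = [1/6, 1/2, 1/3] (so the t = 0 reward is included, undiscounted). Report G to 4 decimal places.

G = -6.8101

t=0: π = [0.1667, 0.5000, 0.3333], E[r] = -1.5000, γ^t·E[r] = -1.500000, running G = -1.500000
t=1: π = [0.4167, 0.3056, 0.2778], E[r] = -1.8611, γ^t·E[r] = -1.488889, running G = -2.988889
t=2: π = [0.3981, 0.2963, 0.3056], E[r] = -1.7870, γ^t·E[r] = -1.143704, running G = -4.132593
t=3: π = [0.3897, 0.3009, 0.3094], E[r] = -1.7708, γ^t·E[r] = -0.906667, running G = -5.039259
t=4: π = [0.3895, 0.3016, 0.3090], E[r] = -1.7715, γ^t·E[r] = -0.725623, running G = -5.764882
t=5: π = [0.3897, 0.3015, 0.3088], E[r] = -1.7720, γ^t·E[r] = -0.580665, running G = -6.345548
t=6: π = [0.3897, 0.3015, 0.3088], E[r] = -1.7721, γ^t·E[r] = -0.464538, running G = -6.810086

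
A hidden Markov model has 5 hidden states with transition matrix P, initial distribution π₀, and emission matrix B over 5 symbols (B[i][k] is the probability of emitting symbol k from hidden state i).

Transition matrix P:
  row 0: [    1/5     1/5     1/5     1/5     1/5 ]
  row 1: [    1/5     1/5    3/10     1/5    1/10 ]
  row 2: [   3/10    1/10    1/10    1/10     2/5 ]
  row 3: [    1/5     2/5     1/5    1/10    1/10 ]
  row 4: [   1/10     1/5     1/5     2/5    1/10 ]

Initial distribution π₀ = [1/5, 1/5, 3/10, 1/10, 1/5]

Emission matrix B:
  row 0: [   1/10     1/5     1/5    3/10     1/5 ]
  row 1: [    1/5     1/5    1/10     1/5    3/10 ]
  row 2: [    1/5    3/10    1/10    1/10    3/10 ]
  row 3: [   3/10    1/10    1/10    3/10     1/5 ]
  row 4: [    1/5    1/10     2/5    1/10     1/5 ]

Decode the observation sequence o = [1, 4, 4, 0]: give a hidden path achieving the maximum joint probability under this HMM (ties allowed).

t=0: δ = [4.000e-02, 4.000e-02, 9.000e-02, 1.000e-02, 2.000e-02]  (obs o_0=1)
t=1: δ = [5.400e-03, 2.700e-03, 3.600e-03, 1.800e-03, 7.200e-03]  ψ = [2, 2, 1, 2, 2]  (obs o_1=4)
t=2: δ = [2.160e-04, 4.320e-04, 4.320e-04, 5.760e-04, 2.880e-04]  ψ = [0, 4, 4, 4, 2]  (obs o_2=4)
t=3: δ = [1.296e-05, 4.608e-05, 2.592e-05, 3.456e-05, 3.456e-05]  ψ = [2, 3, 1, 4, 2]  (obs o_3=0)
backtrack: best end state = 1; path = [2, 4, 3, 1]

path = [2, 4, 3, 1]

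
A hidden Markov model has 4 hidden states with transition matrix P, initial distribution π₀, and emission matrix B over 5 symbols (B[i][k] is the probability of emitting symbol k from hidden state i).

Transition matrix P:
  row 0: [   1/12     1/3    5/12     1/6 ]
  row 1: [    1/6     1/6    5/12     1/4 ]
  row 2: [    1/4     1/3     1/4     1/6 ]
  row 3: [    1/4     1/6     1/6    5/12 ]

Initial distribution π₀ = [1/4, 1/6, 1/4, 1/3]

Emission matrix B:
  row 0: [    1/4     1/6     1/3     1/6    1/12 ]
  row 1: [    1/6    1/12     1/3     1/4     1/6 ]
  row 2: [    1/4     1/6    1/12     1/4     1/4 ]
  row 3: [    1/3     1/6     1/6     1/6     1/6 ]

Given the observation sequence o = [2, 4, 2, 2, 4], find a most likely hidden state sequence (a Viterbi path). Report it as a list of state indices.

path = [0, 2, 0, 1, 2]

t=0: δ = [8.333e-02, 5.556e-02, 2.083e-02, 5.556e-02]  (obs o_0=2)
t=1: δ = [1.157e-03, 4.630e-03, 8.681e-03, 3.858e-03]  ψ = [3, 0, 0, 3]  (obs o_1=4)
t=2: δ = [7.234e-04, 9.645e-04, 1.808e-04, 2.679e-04]  ψ = [2, 2, 2, 3]  (obs o_2=2)
t=3: δ = [5.358e-05, 8.038e-05, 3.349e-05, 4.019e-05]  ψ = [1, 0, 1, 1]  (obs o_3=2)
t=4: δ = [1.116e-06, 2.977e-06, 8.372e-06, 3.349e-06]  ψ = [1, 0, 1, 1]  (obs o_4=4)
backtrack: best end state = 2; path = [0, 2, 0, 1, 2]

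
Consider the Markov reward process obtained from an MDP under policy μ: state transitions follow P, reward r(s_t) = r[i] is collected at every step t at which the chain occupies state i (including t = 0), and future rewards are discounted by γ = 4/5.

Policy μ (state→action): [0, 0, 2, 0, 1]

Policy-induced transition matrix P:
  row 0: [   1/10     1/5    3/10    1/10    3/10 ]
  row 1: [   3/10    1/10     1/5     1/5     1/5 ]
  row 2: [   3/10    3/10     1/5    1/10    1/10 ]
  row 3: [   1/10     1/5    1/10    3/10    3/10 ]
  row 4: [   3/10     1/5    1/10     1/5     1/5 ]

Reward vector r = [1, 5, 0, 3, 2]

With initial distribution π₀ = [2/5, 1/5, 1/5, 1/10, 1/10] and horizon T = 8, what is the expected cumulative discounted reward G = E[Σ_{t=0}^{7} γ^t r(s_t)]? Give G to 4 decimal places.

t=0: π = [0.4000, 0.2000, 0.2000, 0.1000, 0.1000], E[r] = 1.9000, γ^t·E[r] = 1.900000, running G = 1.900000
t=1: π = [0.2000, 0.2000, 0.2200, 0.1500, 0.2300], E[r] = 2.1100, γ^t·E[r] = 1.688000, running G = 3.588000
t=2: π = [0.2300, 0.2020, 0.1820, 0.1730, 0.2130], E[r] = 2.1850, γ^t·E[r] = 1.398400, running G = 4.986400
t=3: π = [0.2194, 0.1980, 0.1844, 0.1761, 0.2221], E[r] = 2.1819, γ^t·E[r] = 1.117133, running G = 6.103533
t=4: π = [0.2209, 0.1986, 0.1821, 0.1772, 0.2211], E[r] = 2.1880, γ^t·E[r] = 0.896209, running G = 6.999742
t=5: π = [0.2204, 0.1983, 0.1823, 0.1774, 0.2216], E[r] = 2.1876, γ^t·E[r] = 0.716826, running G = 7.716568
t=6: π = [0.2204, 0.1984, 0.1821, 0.1775, 0.2216], E[r] = 2.1879, γ^t·E[r] = 0.573555, running G = 8.290123
t=7: π = [0.2204, 0.1984, 0.1821, 0.1775, 0.2216], E[r] = 2.1879, γ^t·E[r] = 0.458839, running G = 8.748962

G = 8.7490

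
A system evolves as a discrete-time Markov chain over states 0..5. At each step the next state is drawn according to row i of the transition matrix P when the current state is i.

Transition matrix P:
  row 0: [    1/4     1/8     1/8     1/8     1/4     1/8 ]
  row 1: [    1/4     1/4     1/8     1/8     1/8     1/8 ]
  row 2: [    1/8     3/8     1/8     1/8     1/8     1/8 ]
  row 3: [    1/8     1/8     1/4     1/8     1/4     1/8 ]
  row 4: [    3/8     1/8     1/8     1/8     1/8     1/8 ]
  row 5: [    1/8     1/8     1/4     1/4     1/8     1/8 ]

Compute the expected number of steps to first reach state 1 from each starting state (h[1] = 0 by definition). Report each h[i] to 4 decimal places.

h = [6.0772, 0.0000, 4.5579, 5.8872, 6.0772, 5.8635]

First-step conditioning: h[1] = 0; for i ≠ 1, h[i] = 1 + Σ_k P[i][k]·h[k].
  h[0] = 1 + 1/4·h[0] + 1/8·h[2] + 1/8·h[3] + 1/4·h[4] + 1/8·h[5]
  h[2] = 1 + 1/8·h[0] + 1/8·h[2] + 1/8·h[3] + 1/8·h[4] + 1/8·h[5]
  h[3] = 1 + 1/8·h[0] + 1/4·h[2] + 1/8·h[3] + 1/4·h[4] + 1/8·h[5]
  h[4] = 1 + 3/8·h[0] + 1/8·h[2] + 1/8·h[3] + 1/8·h[4] + 1/8·h[5]
  h[5] = 1 + 1/8·h[0] + 1/4·h[2] + 1/4·h[3] + 1/8·h[4] + 1/8·h[5]
Solving the 5×5 linear system over states ≠ 1 gives exactly h = [2048/337, 0, 1536/337, 1984/337, 2048/337, 1976/337] (h[1] = 0 is the target).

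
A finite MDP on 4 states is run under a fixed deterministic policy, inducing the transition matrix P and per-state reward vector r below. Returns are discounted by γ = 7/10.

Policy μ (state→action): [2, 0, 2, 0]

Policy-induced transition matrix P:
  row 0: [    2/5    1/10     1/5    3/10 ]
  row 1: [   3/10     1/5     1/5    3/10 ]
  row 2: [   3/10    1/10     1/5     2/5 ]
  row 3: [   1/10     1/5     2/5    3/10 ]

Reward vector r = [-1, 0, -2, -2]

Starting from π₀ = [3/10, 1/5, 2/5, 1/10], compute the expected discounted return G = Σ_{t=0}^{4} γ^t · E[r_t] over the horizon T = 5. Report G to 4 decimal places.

t=0: π = [0.3000, 0.2000, 0.4000, 0.1000], E[r] = -1.3000, γ^t·E[r] = -1.300000, running G = -1.300000
t=1: π = [0.3100, 0.1300, 0.2200, 0.3400], E[r] = -1.4300, γ^t·E[r] = -1.001000, running G = -2.301000
t=2: π = [0.2630, 0.1470, 0.2680, 0.3220], E[r] = -1.4430, γ^t·E[r] = -0.707070, running G = -3.008070
t=3: π = [0.2619, 0.1469, 0.2644, 0.3268], E[r] = -1.4443, γ^t·E[r] = -0.495395, running G = -3.503465
t=4: π = [0.2608, 0.1474, 0.2654, 0.3264], E[r] = -1.4444, γ^t·E[r] = -0.346808, running G = -3.850273

G = -3.8503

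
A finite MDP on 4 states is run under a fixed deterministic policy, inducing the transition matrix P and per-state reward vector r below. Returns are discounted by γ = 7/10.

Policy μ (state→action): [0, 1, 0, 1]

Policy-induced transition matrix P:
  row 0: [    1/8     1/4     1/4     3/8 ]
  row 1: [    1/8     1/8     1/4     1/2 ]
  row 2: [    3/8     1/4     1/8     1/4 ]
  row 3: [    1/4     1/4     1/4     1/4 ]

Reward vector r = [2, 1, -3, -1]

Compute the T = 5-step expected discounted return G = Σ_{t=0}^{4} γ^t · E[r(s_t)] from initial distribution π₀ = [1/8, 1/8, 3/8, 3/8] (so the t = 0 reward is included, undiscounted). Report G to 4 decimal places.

t=0: π = [0.1250, 0.1250, 0.3750, 0.3750], E[r] = -1.1250, γ^t·E[r] = -1.125000, running G = -1.125000
t=1: π = [0.2656, 0.2344, 0.2031, 0.2969], E[r] = -0.1406, γ^t·E[r] = -0.098438, running G = -1.223438
t=2: π = [0.2129, 0.2207, 0.2246, 0.3418], E[r] = -0.3691, γ^t·E[r] = -0.180879, running G = -1.404316
t=3: π = [0.2239, 0.2224, 0.2219, 0.3318], E[r] = -0.3274, γ^t·E[r] = -0.112296, running G = -1.516612
t=4: π = [0.2220, 0.2222, 0.2223, 0.3336], E[r] = -0.3343, γ^t·E[r] = -0.080256, running G = -1.596868

G = -1.5969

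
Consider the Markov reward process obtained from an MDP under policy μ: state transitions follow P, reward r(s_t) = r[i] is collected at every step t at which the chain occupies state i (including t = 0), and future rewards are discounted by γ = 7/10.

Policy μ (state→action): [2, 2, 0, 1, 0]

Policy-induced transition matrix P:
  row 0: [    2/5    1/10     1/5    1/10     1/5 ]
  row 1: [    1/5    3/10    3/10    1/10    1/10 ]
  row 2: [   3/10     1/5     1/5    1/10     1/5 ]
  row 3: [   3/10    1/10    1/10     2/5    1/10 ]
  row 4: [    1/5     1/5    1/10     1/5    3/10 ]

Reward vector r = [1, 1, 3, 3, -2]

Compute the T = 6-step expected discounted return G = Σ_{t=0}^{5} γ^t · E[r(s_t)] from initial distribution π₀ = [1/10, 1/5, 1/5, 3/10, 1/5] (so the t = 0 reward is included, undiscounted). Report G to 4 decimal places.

t=0: π = [0.1000, 0.2000, 0.2000, 0.3000, 0.2000], E[r] = 1.4000, γ^t·E[r] = 1.400000, running G = 1.400000
t=1: π = [0.2700, 0.1800, 0.1700, 0.2100, 0.1700], E[r] = 1.2500, γ^t·E[r] = 0.875000, running G = 2.275000
t=2: π = [0.2920, 0.1700, 0.1800, 0.1800, 0.1780], E[r] = 1.1860, γ^t·E[r] = 0.581140, running G = 2.856140
t=3: π = [0.2944, 0.1698, 0.1812, 0.1718, 0.1828], E[r] = 1.1576, γ^t·E[r] = 0.397057, running G = 3.253197
t=4: π = [0.2942, 0.1704, 0.1815, 0.1698, 0.1841], E[r] = 1.1503, γ^t·E[r] = 0.276192, running G = 3.529389
t=5: π = [0.2940, 0.1706, 0.1816, 0.1694, 0.1844], E[r] = 1.1488, γ^t·E[r] = 0.193082, running G = 3.722470

G = 3.7225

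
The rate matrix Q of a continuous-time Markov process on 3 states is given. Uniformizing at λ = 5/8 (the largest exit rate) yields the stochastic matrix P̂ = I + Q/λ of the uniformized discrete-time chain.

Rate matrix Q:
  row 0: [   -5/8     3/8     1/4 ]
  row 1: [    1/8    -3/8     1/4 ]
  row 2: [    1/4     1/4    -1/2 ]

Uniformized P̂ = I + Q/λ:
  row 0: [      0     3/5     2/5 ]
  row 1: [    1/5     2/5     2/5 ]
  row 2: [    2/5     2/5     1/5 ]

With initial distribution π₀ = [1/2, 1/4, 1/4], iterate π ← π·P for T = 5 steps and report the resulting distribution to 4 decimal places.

π = [0.2220, 0.4446, 0.3334]

t=0: π = [0.5000, 0.2500, 0.2500]
t=1: π = [0.1500, 0.5000, 0.3500]
t=2: π = [0.2400, 0.4300, 0.3300]
t=3: π = [0.2180, 0.4480, 0.3340]
t=4: π = [0.2232, 0.4436, 0.3332]
t=5: π = [0.2220, 0.4446, 0.3334]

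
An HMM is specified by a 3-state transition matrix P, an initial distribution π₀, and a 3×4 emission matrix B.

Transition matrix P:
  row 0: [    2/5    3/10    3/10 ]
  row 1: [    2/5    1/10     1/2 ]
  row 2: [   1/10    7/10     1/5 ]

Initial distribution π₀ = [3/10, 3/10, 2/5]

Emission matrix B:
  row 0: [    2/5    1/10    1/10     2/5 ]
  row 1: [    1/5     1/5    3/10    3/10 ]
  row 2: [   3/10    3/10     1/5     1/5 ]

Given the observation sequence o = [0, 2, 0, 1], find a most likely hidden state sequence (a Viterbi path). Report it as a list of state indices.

path = [2, 1, 2, 1]

t=0: δ = [1.200e-01, 6.000e-02, 1.200e-01]  (obs o_0=0)
t=1: δ = [4.800e-03, 2.520e-02, 7.200e-03]  ψ = [0, 2, 0]  (obs o_1=2)
t=2: δ = [4.032e-03, 1.008e-03, 3.780e-03]  ψ = [1, 2, 1]  (obs o_2=0)
t=3: δ = [1.613e-04, 5.292e-04, 3.629e-04]  ψ = [0, 2, 0]  (obs o_3=1)
backtrack: best end state = 1; path = [2, 1, 2, 1]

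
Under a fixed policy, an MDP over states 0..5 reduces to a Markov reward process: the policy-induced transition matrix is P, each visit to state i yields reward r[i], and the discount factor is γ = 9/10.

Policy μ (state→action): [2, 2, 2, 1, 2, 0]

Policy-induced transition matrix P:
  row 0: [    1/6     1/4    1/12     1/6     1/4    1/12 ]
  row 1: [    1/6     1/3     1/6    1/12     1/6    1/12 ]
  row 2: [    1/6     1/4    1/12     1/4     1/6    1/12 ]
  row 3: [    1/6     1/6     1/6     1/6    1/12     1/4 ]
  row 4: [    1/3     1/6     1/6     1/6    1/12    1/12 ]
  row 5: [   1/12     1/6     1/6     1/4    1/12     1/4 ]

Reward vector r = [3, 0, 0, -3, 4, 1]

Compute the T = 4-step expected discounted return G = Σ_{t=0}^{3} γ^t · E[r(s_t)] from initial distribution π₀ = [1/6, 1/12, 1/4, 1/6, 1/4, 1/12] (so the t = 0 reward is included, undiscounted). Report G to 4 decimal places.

G = 2.8763

t=0: π = [0.1667, 0.0833, 0.2500, 0.1667, 0.2500, 0.0833], E[r] = 1.0833, γ^t·E[r] = 1.083333, running G = 1.083333
t=1: π = [0.2014, 0.2153, 0.1319, 0.1875, 0.1389, 0.1250], E[r] = 0.7222, γ^t·E[r] = 0.650000, running G = 1.733333
t=2: π = [0.1794, 0.2303, 0.1389, 0.1701, 0.1458, 0.1354], E[r] = 0.7465, γ^t·E[r] = 0.604688, running G = 2.338021
t=3: π = [0.1797, 0.2316, 0.1401, 0.1703, 0.1440, 0.1343], E[r] = 0.7383, γ^t·E[r] = 0.538242, running G = 2.876263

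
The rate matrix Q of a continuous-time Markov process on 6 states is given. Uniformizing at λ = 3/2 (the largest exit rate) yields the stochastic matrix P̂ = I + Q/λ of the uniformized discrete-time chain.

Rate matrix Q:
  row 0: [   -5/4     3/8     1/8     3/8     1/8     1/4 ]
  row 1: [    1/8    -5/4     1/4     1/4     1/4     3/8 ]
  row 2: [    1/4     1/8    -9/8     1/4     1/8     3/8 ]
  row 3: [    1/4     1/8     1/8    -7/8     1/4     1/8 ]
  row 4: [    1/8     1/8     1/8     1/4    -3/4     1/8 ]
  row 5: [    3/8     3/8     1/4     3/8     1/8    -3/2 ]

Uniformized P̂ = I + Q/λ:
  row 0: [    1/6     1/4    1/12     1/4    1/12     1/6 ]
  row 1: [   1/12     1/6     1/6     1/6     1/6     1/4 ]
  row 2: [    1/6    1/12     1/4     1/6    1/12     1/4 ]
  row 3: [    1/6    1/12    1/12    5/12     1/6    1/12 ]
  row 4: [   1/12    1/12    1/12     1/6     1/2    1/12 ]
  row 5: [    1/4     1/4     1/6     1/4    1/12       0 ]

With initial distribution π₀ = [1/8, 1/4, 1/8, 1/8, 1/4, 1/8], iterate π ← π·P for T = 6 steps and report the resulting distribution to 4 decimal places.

t=0: π = [0.1250, 0.2500, 0.1250, 0.1250, 0.2500, 0.1250]
t=1: π = [0.1354, 0.1458, 0.1354, 0.2188, 0.2188, 0.1458]
t=2: π = [0.1484, 0.1424, 0.1302, 0.2448, 0.2049, 0.1293]
t=3: π = [0.1485, 0.1415, 0.1277, 0.2510, 0.2010, 0.1304]
t=4: π = [0.1490, 0.1416, 0.1273, 0.2527, 0.1998, 0.1297]
t=5: π = [0.1490, 0.1416, 0.1272, 0.2531, 0.1994, 0.1298]
t=6: π = [0.1491, 0.1416, 0.1271, 0.2532, 0.1993, 0.1297]

π = [0.1491, 0.1416, 0.1271, 0.2532, 0.1993, 0.1297]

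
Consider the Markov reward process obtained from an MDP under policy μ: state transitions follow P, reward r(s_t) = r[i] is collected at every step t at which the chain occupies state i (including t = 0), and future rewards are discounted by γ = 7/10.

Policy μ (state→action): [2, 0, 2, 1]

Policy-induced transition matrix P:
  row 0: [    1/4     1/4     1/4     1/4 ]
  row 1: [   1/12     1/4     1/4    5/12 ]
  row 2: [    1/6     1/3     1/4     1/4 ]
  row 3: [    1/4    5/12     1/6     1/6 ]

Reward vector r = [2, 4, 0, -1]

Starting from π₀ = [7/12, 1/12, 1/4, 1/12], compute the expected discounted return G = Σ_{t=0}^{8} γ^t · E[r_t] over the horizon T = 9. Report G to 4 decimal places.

G = 4.3435

t=0: π = [0.5833, 0.0833, 0.2500, 0.0833], E[r] = 1.4167, γ^t·E[r] = 1.416667, running G = 1.416667
t=1: π = [0.2153, 0.2847, 0.2431, 0.2569], E[r] = 1.3125, γ^t·E[r] = 0.918750, running G = 2.335417
t=2: π = [0.1823, 0.3131, 0.2286, 0.2760], E[r] = 1.3409, γ^t·E[r] = 0.657020, running G = 2.992436
t=3: π = [0.1788, 0.3151, 0.2270, 0.2792], E[r] = 1.3386, γ^t·E[r] = 0.459136, running G = 3.451573
t=4: π = [0.1786, 0.3154, 0.2267, 0.2792], E[r] = 1.3397, γ^t·E[r] = 0.321659, running G = 3.773232
t=5: π = [0.1785, 0.3154, 0.2267, 0.2793], E[r] = 1.3395, γ^t·E[r] = 0.225130, running G = 3.998361
t=6: π = [0.1785, 0.3154, 0.2267, 0.2793], E[r] = 1.3395, γ^t·E[r] = 0.157597, running G = 4.155958
t=7: π = [0.1785, 0.3154, 0.2267, 0.2793], E[r] = 1.3395, γ^t·E[r] = 0.110317, running G = 4.266275
t=8: π = [0.1785, 0.3154, 0.2267, 0.2793], E[r] = 1.3395, γ^t·E[r] = 0.077222, running G = 4.343496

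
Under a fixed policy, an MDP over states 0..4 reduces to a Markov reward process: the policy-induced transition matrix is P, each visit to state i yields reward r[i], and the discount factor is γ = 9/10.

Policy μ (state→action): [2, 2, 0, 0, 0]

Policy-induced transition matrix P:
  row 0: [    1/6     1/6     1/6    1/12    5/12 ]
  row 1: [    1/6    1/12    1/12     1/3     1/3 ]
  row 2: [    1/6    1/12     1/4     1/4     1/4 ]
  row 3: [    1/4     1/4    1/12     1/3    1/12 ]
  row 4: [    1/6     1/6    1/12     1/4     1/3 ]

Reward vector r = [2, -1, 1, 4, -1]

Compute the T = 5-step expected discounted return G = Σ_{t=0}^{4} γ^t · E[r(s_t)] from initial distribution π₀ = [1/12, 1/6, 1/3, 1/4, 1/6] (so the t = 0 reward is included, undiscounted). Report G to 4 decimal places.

t=0: π = [0.0833, 0.1667, 0.3333, 0.2500, 0.1667], E[r] = 1.1667, γ^t·E[r] = 1.166667, running G = 1.166667
t=1: π = [0.1875, 0.1458, 0.1458, 0.2708, 0.2500], E[r] = 1.2083, γ^t·E[r] = 1.087500, running G = 2.254167
t=2: π = [0.1892, 0.1649, 0.1233, 0.2535, 0.2691], E[r] = 1.0816, γ^t·E[r] = 0.876094, running G = 3.130260
t=3: π = [0.1878, 0.1638, 0.1196, 0.2533, 0.2755], E[r] = 1.0693, γ^t·E[r] = 0.779520, running G = 3.909780
t=4: π = [0.1878, 0.1642, 0.1189, 0.2535, 0.2757], E[r] = 1.0685, γ^t·E[r] = 0.701030, running G = 4.610810

G = 4.6108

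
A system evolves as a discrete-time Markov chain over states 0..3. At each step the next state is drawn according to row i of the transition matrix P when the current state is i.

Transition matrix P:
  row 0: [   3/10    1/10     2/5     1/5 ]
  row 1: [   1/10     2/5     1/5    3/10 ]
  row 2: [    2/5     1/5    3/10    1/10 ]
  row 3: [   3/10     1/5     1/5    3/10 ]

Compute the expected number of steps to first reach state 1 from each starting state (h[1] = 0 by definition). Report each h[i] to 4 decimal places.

First-step conditioning: h[1] = 0; for i ≠ 1, h[i] = 1 + Σ_k P[i][k]·h[k].
  h[0] = 1 + 3/10·h[0] + 2/5·h[2] + 1/5·h[3]
  h[2] = 1 + 2/5·h[0] + 3/10·h[2] + 1/10·h[3]
  h[3] = 1 + 3/10·h[0] + 1/5·h[2] + 3/10·h[3]
Solving the 3×3 linear system over states ≠ 1 gives exactly h = [970/147, 0, 890/147, 880/147] (h[1] = 0 is the target).

h = [6.5986, 0.0000, 6.0544, 5.9864]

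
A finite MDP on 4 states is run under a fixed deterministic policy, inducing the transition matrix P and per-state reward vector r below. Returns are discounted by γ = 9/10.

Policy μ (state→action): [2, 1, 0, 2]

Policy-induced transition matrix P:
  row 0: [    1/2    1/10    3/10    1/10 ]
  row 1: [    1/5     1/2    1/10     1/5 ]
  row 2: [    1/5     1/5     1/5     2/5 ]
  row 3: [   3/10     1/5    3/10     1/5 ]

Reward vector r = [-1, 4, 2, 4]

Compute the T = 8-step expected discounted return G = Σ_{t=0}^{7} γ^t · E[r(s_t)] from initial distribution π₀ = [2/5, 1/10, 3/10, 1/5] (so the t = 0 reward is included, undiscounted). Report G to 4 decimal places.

t=0: π = [0.4000, 0.1000, 0.3000, 0.2000], E[r] = 1.4000, γ^t·E[r] = 1.400000, running G = 1.400000
t=1: π = [0.3400, 0.1900, 0.2500, 0.2200], E[r] = 1.8000, γ^t·E[r] = 1.620000, running G = 3.020000
t=2: π = [0.3240, 0.2230, 0.2370, 0.2160], E[r] = 1.9060, γ^t·E[r] = 1.543860, running G = 4.563860
t=3: π = [0.3188, 0.2345, 0.2317, 0.2150], E[r] = 1.9426, γ^t·E[r] = 1.416155, running G = 5.980015
t=4: π = [0.3171, 0.2385, 0.2299, 0.2145], E[r] = 1.9544, γ^t·E[r] = 1.282308, running G = 7.262323
t=5: π = [0.3166, 0.2398, 0.2293, 0.2143], E[r] = 1.9584, γ^t·E[r] = 1.156436, running G = 8.418759
t=6: π = [0.3164, 0.2403, 0.2291, 0.2142], E[r] = 1.9598, γ^t·E[r] = 1.041505, running G = 9.460264
t=7: π = [0.3163, 0.2404, 0.2290, 0.2142], E[r] = 1.9602, γ^t·E[r] = 0.937571, running G = 10.397836

G = 10.3978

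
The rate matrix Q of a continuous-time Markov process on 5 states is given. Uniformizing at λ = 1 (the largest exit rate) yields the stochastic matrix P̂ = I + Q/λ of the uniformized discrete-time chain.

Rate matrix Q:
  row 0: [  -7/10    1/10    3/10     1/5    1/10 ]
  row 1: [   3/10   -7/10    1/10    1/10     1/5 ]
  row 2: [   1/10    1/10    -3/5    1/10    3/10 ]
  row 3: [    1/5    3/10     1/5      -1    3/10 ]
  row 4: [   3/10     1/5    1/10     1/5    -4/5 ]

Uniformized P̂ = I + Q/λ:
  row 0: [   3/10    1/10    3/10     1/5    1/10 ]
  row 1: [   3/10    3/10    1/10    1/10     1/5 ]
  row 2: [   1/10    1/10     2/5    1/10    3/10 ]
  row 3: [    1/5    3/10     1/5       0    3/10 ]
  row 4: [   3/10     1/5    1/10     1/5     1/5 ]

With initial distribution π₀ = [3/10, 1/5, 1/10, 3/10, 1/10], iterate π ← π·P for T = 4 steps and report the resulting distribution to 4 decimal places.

t=0: π = [0.3000, 0.2000, 0.1000, 0.3000, 0.1000]
t=1: π = [0.2500, 0.2100, 0.2200, 0.1100, 0.2100]
t=2: π = [0.2450, 0.1850, 0.2270, 0.1350, 0.2080]
t=3: π = [0.2411, 0.1848, 0.2306, 0.1318, 0.2117]
t=4: π = [0.2407, 0.1845, 0.2306, 0.1321, 0.2121]

π = [0.2407, 0.1845, 0.2306, 0.1321, 0.2121]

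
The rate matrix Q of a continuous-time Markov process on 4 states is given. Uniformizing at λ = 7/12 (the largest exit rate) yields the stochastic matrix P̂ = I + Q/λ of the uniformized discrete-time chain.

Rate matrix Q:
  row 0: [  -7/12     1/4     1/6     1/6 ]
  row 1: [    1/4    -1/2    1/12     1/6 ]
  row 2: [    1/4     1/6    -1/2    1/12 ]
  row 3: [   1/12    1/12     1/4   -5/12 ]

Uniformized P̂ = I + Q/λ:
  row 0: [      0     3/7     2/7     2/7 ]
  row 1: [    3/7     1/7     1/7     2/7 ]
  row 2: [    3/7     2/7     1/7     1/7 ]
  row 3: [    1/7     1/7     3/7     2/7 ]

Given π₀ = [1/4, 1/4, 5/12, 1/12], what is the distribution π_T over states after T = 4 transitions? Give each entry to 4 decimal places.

t=0: π = [0.2500, 0.2500, 0.4167, 0.0833]
t=1: π = [0.2976, 0.2738, 0.2024, 0.2262]
t=2: π = [0.2364, 0.2568, 0.2500, 0.2568]
t=3: π = [0.2539, 0.2461, 0.2500, 0.2500]
t=4: π = [0.2483, 0.2511, 0.2506, 0.2500]

π = [0.2483, 0.2511, 0.2506, 0.2500]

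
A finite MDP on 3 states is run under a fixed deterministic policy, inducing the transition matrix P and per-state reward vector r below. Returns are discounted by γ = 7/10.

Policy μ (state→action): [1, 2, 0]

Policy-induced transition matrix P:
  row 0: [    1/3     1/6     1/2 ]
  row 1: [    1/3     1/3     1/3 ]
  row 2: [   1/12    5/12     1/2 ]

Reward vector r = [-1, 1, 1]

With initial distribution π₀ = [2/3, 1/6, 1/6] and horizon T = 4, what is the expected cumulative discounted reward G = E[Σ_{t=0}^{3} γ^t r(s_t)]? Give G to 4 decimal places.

t=0: π = [0.6667, 0.1667, 0.1667], E[r] = -0.3333, γ^t·E[r] = -0.333333, running G = -0.333333
t=1: π = [0.2917, 0.2361, 0.4722], E[r] = 0.4167, γ^t·E[r] = 0.291667, running G = -0.041667
t=2: π = [0.2153, 0.3241, 0.4606], E[r] = 0.5694, γ^t·E[r] = 0.279028, running G = 0.237361
t=3: π = [0.2182, 0.3358, 0.4460], E[r] = 0.5637, γ^t·E[r] = 0.193334, running G = 0.430696

G = 0.4307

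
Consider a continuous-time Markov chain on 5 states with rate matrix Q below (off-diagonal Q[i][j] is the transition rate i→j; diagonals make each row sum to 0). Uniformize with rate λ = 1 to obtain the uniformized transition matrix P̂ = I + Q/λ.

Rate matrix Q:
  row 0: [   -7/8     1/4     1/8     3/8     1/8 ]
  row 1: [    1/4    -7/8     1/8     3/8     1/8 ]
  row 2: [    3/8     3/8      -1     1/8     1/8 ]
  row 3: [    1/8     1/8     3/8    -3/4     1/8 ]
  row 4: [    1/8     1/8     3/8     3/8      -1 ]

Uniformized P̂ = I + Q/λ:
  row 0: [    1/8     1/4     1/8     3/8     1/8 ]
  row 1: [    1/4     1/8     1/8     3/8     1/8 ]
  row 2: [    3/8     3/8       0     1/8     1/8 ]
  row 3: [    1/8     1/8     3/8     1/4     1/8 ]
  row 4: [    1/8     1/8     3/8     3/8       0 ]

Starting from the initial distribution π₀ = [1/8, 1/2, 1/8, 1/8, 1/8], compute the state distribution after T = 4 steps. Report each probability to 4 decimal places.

t=0: π = [0.1250, 0.5000, 0.1250, 0.1250, 0.1250]
t=1: π = [0.2188, 0.1719, 0.1719, 0.3281, 0.1094]
t=2: π = [0.1895, 0.1953, 0.2129, 0.2910, 0.1113]
t=3: π = [0.2026, 0.2019, 0.1990, 0.2854, 0.1111]
t=4: π = [0.2000, 0.2001, 0.1992, 0.2896, 0.1111]

π = [0.2000, 0.2001, 0.1992, 0.2896, 0.1111]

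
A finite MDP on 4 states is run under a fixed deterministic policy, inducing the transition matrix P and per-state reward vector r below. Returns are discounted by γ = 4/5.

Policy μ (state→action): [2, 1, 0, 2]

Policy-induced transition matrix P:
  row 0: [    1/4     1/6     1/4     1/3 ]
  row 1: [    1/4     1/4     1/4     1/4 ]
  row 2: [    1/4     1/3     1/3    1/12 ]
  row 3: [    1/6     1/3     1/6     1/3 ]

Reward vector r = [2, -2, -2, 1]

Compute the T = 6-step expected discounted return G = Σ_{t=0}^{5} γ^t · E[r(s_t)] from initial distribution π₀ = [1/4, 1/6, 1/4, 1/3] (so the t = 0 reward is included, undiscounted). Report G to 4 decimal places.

G = -0.9107

t=0: π = [0.2500, 0.1667, 0.2500, 0.3333], E[r] = 0.0000, γ^t·E[r] = 0.000000, running G = 0.000000
t=1: π = [0.2222, 0.2778, 0.2431, 0.2569], E[r] = -0.3403, γ^t·E[r] = -0.272222, running G = -0.272222
t=2: π = [0.2286, 0.2731, 0.2488, 0.2494], E[r] = -0.3374, γ^t·E[r] = -0.215926, running G = -0.488148
t=3: π = [0.2292, 0.2725, 0.2500, 0.2484], E[r] = -0.3381, γ^t·E[r] = -0.173086, running G = -0.661235
t=4: π = [0.2293, 0.2724, 0.2501, 0.2481], E[r] = -0.3384, γ^t·E[r] = -0.138596, running G = -0.799830
t=5: π = [0.2293, 0.2724, 0.2502, 0.2481], E[r] = -0.3384, γ^t·E[r] = -0.110893, running G = -0.910724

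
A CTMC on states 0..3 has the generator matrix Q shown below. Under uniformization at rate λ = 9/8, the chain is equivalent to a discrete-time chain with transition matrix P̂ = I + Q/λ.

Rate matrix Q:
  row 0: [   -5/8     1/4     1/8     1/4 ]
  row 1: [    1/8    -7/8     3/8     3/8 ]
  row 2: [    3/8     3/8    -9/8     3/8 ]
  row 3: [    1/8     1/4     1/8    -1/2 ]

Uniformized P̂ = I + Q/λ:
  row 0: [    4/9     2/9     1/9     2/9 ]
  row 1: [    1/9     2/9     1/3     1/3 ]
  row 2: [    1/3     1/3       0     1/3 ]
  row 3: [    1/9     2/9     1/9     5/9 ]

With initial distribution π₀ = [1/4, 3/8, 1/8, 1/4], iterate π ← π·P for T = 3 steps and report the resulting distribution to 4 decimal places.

t=0: π = [0.2500, 0.3750, 0.1250, 0.2500]
t=1: π = [0.2222, 0.2361, 0.1806, 0.3611]
t=2: π = [0.2253, 0.2423, 0.1435, 0.3889]
t=3: π = [0.2181, 0.2382, 0.1490, 0.3947]

π = [0.2181, 0.2382, 0.1490, 0.3947]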